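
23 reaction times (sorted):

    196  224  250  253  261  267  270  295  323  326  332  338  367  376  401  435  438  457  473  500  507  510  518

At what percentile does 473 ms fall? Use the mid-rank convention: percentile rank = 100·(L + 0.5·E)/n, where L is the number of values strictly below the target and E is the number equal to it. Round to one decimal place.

80.4

Count below 473: L = 18; count equal: E = 1; n = 23.
Percentile rank = 100·(18 + 0.5·1)/23 = 100·18.5/23 = 80.43.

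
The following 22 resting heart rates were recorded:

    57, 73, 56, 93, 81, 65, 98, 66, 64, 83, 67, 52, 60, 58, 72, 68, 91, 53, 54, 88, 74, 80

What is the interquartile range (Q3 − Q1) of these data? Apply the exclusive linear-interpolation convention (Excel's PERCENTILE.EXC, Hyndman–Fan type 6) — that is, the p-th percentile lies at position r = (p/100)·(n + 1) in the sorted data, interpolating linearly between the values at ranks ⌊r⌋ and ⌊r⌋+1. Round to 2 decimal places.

23.75

Sorted: 52, 53, 54, 56, 57, 58, 60, 64, 65, 66, 67, 68, 72, 73, 74, 80, 81, 83, 88, 91, 93, 98.
n = 22.
P25: r = 5.75; ranks 5–6 are 57, 58; interpolating gives 57.75.
P75: r = 17.25; ranks 17–18 are 81, 83; interpolating gives 81.5.
Difference: 81.5 − 57.75 = 23.75.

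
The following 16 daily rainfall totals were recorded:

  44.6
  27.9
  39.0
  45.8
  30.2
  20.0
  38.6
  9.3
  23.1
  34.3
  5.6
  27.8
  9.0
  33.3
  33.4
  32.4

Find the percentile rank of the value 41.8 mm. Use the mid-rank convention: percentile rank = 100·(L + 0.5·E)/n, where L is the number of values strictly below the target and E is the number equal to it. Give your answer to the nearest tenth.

Sorted: 5.6, 9.0, 9.3, 20.0, 23.1, 27.8, 27.9, 30.2, 32.4, 33.3, 33.4, 34.3, 38.6, 39.0, 44.6, 45.8.
Count below 41.8: L = 14; count equal: E = 0; n = 16.
Percentile rank = 100·(14 + 0.5·0)/16 = 100·14/16 = 87.5.

87.5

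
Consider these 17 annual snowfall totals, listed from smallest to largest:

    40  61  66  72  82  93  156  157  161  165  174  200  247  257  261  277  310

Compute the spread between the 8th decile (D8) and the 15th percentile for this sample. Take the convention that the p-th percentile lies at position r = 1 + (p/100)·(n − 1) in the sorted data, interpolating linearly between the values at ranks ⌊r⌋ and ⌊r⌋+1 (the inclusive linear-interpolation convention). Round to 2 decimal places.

n = 17.
P15: r = 3.4; ranks 3–4 are 66, 72; interpolating gives 68.4.
P80: r = 13.8; ranks 13–14 are 247, 257; interpolating gives 255.
Difference: 255 − 68.4 = 186.6.

186.60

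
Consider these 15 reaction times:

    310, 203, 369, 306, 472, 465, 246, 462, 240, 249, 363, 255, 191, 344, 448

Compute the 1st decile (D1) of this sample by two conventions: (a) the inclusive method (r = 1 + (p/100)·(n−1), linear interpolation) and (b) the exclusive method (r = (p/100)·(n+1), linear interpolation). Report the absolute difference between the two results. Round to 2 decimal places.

19.60

Sorted: 191, 203, 240, 246, 249, 255, 306, 310, 344, 363, 369, 448, 462, 465, 472.
n = 15.
(a) r = 2.4; between ranks 2 (203) and 3 (240): 217.8.
(b) r = 1.6; between ranks 1 (191) and 2 (203): 198.2.
|217.8 − 198.2| = 19.6.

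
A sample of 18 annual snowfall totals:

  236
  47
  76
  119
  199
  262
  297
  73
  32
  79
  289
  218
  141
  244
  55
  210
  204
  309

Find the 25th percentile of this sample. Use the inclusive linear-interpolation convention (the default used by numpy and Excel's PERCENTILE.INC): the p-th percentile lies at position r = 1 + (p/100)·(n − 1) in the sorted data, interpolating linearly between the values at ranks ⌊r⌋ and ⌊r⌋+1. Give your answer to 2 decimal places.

76.75

Sorted: 32, 47, 55, 73, 76, 79, 119, 141, 199, 204, 210, 218, 236, 244, 262, 289, 297, 309.
n = 18.
r = 1 + (25/100)·(18 − 1) = 1 + 4.25 = 5.25.
Rank 5 is 76 and rank 6 is 79.
Interpolate: 76 + 0.25·(79 − 76) = 76 + 0.25·3 = 76.75.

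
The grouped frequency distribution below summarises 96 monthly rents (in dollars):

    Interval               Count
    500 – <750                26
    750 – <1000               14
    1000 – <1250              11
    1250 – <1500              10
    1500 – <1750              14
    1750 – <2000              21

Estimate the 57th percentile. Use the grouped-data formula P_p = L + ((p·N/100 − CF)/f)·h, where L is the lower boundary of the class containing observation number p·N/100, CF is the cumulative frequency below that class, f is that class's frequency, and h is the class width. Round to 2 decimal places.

N = 96; target position k = 57/100 · 96 = 54.72.
Cumulative frequencies: 26, 40, 51, 61, 75, 96.
Observation 54.72 falls in the class 1250 – <1500.
L = 1250, CF = 51, f = 10, h = 250.
P57 = 1250 + ((54.72 − 51)/10)·250 = 1250 + 93 = 1343.

1343.00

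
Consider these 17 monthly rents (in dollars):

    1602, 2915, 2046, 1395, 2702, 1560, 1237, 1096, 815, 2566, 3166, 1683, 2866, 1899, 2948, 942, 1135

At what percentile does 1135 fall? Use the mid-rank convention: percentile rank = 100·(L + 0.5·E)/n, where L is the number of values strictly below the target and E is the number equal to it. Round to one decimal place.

Sorted: 815, 942, 1096, 1135, 1237, 1395, 1560, 1602, 1683, 1899, 2046, 2566, 2702, 2866, 2915, 2948, 3166.
Count below 1135: L = 3; count equal: E = 1; n = 17.
Percentile rank = 100·(3 + 0.5·1)/17 = 100·3.5/17 = 20.59.

20.6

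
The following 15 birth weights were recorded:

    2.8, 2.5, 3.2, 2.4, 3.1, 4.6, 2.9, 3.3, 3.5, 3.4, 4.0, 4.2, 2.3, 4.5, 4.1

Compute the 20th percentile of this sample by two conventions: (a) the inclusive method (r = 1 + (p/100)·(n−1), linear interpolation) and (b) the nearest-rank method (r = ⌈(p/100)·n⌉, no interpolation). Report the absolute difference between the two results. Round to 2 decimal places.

Sorted: 2.3, 2.4, 2.5, 2.8, 2.9, 3.1, 3.2, 3.3, 3.4, 3.5, 4.0, 4.1, 4.2, 4.5, 4.6.
n = 15.
(a) r = 3.8; between ranks 3 (2.5) and 4 (2.8): 2.74.
(b) the nearest-rank method: rank 3 → 2.5.
|2.74 − 2.5| = 0.24.

0.24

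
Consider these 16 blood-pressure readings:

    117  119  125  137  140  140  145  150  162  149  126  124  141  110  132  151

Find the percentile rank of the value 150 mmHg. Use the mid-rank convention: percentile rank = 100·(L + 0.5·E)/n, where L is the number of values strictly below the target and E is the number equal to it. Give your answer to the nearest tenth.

84.4

Sorted: 110, 117, 119, 124, 125, 126, 132, 137, 140, 140, 141, 145, 149, 150, 151, 162.
Count below 150: L = 13; count equal: E = 1; n = 16.
Percentile rank = 100·(13 + 0.5·1)/16 = 100·13.5/16 = 84.38.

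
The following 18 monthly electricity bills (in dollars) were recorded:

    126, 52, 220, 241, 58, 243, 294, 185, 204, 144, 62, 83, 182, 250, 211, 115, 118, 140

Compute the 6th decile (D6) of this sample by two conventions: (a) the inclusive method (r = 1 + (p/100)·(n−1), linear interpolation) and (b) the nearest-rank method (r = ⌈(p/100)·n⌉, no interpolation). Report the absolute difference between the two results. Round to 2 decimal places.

3.80

Sorted: 52, 58, 62, 83, 115, 118, 126, 140, 144, 182, 185, 204, 211, 220, 241, 243, 250, 294.
n = 18.
(a) r = 11.2; between ranks 11 (185) and 12 (204): 188.8.
(b) the nearest-rank method: rank 11 → 185.
|188.8 − 185| = 3.8.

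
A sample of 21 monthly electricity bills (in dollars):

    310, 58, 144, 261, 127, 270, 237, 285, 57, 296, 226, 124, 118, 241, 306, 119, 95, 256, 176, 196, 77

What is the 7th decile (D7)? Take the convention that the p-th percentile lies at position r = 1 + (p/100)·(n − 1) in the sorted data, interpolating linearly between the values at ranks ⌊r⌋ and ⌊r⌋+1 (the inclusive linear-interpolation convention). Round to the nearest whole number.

Sorted: 57, 58, 77, 95, 118, 119, 124, 127, 144, 176, 196, 226, 237, 241, 256, 261, 270, 285, 296, 306, 310.
n = 21.
r = 1 + (70/100)·(21 − 1) = 1 + 14 = 15.
r is an integer, so P70 is the value at rank 15: 256.

256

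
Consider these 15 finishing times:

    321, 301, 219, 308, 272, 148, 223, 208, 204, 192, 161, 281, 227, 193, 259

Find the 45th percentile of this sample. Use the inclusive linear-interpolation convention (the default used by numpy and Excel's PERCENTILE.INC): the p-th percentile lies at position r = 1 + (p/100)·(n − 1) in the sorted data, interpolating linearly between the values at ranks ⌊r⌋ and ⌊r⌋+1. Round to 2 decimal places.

220.20

Sorted: 148, 161, 192, 193, 204, 208, 219, 223, 227, 259, 272, 281, 301, 308, 321.
n = 15.
r = 1 + (45/100)·(15 − 1) = 1 + 6.3 = 7.3.
Rank 7 is 219 and rank 8 is 223.
Interpolate: 219 + 0.3·(223 − 219) = 219 + 0.3·4 = 220.2.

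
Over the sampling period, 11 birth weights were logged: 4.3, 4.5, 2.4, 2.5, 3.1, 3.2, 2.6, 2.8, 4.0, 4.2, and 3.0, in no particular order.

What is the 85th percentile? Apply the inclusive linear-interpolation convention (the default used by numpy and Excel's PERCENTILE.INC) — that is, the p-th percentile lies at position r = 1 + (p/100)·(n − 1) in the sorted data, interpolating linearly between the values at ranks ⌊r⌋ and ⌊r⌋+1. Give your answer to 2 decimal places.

4.25

Sorted: 2.4, 2.5, 2.6, 2.8, 3.0, 3.1, 3.2, 4.0, 4.2, 4.3, 4.5.
n = 11.
r = 1 + (85/100)·(11 − 1) = 1 + 8.5 = 9.5.
Rank 9 is 4.2 and rank 10 is 4.3.
Interpolate: 4.2 + 0.5·(4.3 − 4.2) = 4.2 + 0.5·0.1 = 4.25.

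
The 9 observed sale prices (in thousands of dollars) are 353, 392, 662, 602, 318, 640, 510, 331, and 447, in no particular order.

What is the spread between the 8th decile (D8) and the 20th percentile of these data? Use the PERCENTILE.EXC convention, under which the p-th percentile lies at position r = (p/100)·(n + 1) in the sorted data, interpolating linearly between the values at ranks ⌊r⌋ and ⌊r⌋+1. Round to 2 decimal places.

309.00

Sorted: 318, 331, 353, 392, 447, 510, 602, 640, 662.
n = 9.
P20: r = 2 (integer) → 331.
P80: r = 8 (integer) → 640.
Difference: 640 − 331 = 309.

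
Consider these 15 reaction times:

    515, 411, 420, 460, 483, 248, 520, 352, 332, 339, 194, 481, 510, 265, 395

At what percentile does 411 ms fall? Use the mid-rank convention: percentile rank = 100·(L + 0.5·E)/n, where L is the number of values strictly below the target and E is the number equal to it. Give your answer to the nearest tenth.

Sorted: 194, 248, 265, 332, 339, 352, 395, 411, 420, 460, 481, 483, 510, 515, 520.
Count below 411: L = 7; count equal: E = 1; n = 15.
Percentile rank = 100·(7 + 0.5·1)/15 = 100·7.5/15 = 50.

50.0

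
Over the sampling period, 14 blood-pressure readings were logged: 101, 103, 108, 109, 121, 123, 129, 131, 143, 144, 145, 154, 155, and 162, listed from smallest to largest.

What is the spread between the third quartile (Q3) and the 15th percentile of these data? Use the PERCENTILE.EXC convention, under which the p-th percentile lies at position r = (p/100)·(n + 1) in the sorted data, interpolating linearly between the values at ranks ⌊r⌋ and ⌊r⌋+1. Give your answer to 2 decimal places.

n = 14.
P15: r = 2.25; ranks 2–3 are 103, 108; interpolating gives 104.25.
P75: r = 11.25; ranks 11–12 are 145, 154; interpolating gives 147.25.
Difference: 147.25 − 104.25 = 43.

43.00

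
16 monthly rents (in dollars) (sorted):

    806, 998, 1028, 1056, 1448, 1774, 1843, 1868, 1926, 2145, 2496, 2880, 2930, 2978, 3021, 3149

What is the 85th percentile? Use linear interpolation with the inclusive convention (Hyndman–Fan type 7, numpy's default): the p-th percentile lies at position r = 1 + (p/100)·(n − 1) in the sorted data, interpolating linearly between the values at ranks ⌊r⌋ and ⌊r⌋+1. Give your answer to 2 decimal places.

n = 16.
r = 1 + (85/100)·(16 − 1) = 1 + 12.75 = 13.75.
Rank 13 is 2930 and rank 14 is 2978.
Interpolate: 2930 + 0.75·(2978 − 2930) = 2930 + 0.75·48 = 2966.

2966.00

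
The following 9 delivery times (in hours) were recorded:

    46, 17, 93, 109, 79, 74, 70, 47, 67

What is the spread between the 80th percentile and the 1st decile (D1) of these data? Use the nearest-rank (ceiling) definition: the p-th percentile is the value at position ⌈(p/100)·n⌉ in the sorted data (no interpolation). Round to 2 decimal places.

Sorted: 17, 46, 47, 67, 70, 74, 79, 93, 109.
n = 9.
P10: rank ⌈10/100·9⌉ = 1 → 17.
P80: rank ⌈80/100·9⌉ = 8 → 93.
Difference: 93 − 17 = 76.

76.00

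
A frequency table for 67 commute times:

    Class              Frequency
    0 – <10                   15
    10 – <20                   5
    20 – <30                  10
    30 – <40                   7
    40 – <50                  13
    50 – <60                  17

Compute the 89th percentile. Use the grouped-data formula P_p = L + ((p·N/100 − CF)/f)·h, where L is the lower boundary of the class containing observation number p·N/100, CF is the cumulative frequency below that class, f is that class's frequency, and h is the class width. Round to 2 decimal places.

55.66

N = 67; target position k = 89/100 · 67 = 59.63.
Cumulative frequencies: 15, 20, 30, 37, 50, 67.
Observation 59.63 falls in the class 50 – <60.
L = 50, CF = 50, f = 17, h = 10.
P89 = 50 + ((59.63 − 50)/17)·10 = 50 + 5.66471 = 55.6647.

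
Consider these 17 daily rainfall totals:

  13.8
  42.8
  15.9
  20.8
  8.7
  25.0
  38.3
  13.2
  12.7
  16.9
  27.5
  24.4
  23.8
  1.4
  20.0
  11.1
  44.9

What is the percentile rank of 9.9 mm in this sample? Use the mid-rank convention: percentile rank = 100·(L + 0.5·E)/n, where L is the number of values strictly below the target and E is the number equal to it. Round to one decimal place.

Sorted: 1.4, 8.7, 11.1, 12.7, 13.2, 13.8, 15.9, 16.9, 20.0, 20.8, 23.8, 24.4, 25.0, 27.5, 38.3, 42.8, 44.9.
Count below 9.9: L = 2; count equal: E = 0; n = 17.
Percentile rank = 100·(2 + 0.5·0)/17 = 100·2/17 = 11.76.

11.8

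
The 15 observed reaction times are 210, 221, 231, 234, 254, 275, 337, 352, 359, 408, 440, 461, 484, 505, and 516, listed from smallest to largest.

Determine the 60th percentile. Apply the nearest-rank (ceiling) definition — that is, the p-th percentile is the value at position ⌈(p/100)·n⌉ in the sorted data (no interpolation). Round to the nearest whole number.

359

n = 15.
Position = ⌈60/100 · 15⌉ = ⌈9⌉ = 9.
The value at rank 9 is 359.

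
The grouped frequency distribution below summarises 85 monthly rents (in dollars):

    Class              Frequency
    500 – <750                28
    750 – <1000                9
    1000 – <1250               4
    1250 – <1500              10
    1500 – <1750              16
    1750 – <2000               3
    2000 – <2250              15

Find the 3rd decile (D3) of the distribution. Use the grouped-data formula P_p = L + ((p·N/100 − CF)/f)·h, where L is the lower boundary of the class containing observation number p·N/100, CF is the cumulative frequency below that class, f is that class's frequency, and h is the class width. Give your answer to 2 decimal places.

N = 85; target position k = 30/100 · 85 = 25.5.
Cumulative frequencies: 28, 37, 41, 51, 67, 70, 85.
Observation 25.5 falls in the class 500 – <750.
L = 500, CF = 0, f = 28, h = 250.
P30 = 500 + ((25.5 − 0)/28)·250 = 500 + 227.679 = 727.679.

727.68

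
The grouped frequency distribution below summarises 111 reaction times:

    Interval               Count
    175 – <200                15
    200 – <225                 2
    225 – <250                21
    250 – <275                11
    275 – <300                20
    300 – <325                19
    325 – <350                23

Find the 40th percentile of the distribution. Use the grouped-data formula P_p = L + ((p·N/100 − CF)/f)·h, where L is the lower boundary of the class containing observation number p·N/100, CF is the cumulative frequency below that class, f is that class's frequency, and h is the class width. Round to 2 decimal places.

264.55

N = 111; target position k = 40/100 · 111 = 44.4.
Cumulative frequencies: 15, 17, 38, 49, 69, 88, 111.
Observation 44.4 falls in the class 250 – <275.
L = 250, CF = 38, f = 11, h = 25.
P40 = 250 + ((44.4 − 38)/11)·25 = 250 + 14.5455 = 264.545.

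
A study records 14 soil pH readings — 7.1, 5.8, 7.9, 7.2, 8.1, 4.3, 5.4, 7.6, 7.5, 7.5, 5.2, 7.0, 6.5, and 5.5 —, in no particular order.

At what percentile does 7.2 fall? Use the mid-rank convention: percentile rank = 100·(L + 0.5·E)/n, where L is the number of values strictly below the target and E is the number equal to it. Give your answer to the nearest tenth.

60.7

Sorted: 4.3, 5.2, 5.4, 5.5, 5.8, 6.5, 7.0, 7.1, 7.2, 7.5, 7.5, 7.6, 7.9, 8.1.
Count below 7.2: L = 8; count equal: E = 1; n = 14.
Percentile rank = 100·(8 + 0.5·1)/14 = 100·8.5/14 = 60.71.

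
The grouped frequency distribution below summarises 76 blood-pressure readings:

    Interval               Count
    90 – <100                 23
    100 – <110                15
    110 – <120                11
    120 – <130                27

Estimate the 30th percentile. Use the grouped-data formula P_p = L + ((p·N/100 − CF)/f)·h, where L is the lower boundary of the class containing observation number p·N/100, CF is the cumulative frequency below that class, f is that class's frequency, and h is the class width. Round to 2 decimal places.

N = 76; target position k = 30/100 · 76 = 22.8.
Cumulative frequencies: 23, 38, 49, 76.
Observation 22.8 falls in the class 90 – <100.
L = 90, CF = 0, f = 23, h = 10.
P30 = 90 + ((22.8 − 0)/23)·10 = 90 + 9.91304 = 99.913.

99.91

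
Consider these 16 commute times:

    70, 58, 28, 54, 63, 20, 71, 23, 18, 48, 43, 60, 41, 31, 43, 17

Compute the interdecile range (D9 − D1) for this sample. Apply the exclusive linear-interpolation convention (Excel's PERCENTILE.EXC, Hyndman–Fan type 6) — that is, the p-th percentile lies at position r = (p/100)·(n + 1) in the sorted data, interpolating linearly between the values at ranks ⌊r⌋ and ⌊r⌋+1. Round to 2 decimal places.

52.60

Sorted: 17, 18, 20, 23, 28, 31, 41, 43, 43, 48, 54, 58, 60, 63, 70, 71.
n = 16.
P10: r = 1.7; ranks 1–2 are 17, 18; interpolating gives 17.7.
P90: r = 15.3; ranks 15–16 are 70, 71; interpolating gives 70.3.
Difference: 70.3 − 17.7 = 52.6.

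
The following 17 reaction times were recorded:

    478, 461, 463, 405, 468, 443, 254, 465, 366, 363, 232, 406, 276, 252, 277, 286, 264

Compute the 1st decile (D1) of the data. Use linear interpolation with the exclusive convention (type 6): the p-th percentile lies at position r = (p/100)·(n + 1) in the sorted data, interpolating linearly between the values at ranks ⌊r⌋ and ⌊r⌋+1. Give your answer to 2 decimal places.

Sorted: 232, 252, 254, 264, 276, 277, 286, 363, 366, 405, 406, 443, 461, 463, 465, 468, 478.
n = 17.
r = (10/100)·(17 + 1) = 1.8.
Rank 1 is 232 and rank 2 is 252.
Interpolate: 232 + 0.8·(252 − 232) = 232 + 0.8·20 = 248.

248.00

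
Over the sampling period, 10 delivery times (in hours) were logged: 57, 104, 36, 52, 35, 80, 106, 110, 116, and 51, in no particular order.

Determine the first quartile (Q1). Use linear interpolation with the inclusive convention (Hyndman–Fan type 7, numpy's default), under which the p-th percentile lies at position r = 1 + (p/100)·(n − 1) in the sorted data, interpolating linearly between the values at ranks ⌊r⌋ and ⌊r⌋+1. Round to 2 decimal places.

51.25

Sorted: 35, 36, 51, 52, 57, 80, 104, 106, 110, 116.
n = 10.
r = 1 + (25/100)·(10 − 1) = 1 + 2.25 = 3.25.
Rank 3 is 51 and rank 4 is 52.
Interpolate: 51 + 0.25·(52 − 51) = 51 + 0.25·1 = 51.25.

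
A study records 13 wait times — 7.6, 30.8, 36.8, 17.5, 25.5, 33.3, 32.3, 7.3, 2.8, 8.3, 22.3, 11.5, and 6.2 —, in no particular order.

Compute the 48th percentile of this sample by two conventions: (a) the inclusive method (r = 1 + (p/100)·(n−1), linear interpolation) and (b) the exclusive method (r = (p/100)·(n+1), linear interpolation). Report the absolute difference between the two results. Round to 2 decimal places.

Sorted: 2.8, 6.2, 7.3, 7.6, 8.3, 11.5, 17.5, 22.3, 25.5, 30.8, 32.3, 33.3, 36.8.
n = 13.
(a) r = 6.76; between ranks 6 (11.5) and 7 (17.5): 16.06.
(b) r = 6.72; between ranks 6 (11.5) and 7 (17.5): 15.82.
|16.06 − 15.82| = 0.24.

0.24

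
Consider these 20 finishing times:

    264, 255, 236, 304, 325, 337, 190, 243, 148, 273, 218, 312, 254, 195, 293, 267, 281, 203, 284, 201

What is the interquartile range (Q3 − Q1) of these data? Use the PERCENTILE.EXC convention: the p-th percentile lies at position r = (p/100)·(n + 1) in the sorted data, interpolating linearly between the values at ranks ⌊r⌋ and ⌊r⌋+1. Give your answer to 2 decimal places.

Sorted: 148, 190, 195, 201, 203, 218, 236, 243, 254, 255, 264, 267, 273, 281, 284, 293, 304, 312, 325, 337.
n = 20.
P25: r = 5.25; ranks 5–6 are 203, 218; interpolating gives 206.75.
P75: r = 15.75; ranks 15–16 are 284, 293; interpolating gives 290.75.
Difference: 290.75 − 206.75 = 84.

84.00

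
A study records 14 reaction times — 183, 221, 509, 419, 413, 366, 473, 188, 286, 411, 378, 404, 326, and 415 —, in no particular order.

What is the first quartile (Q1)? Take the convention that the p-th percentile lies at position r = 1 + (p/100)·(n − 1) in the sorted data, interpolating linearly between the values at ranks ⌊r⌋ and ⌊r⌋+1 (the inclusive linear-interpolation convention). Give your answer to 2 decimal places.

296.00

Sorted: 183, 188, 221, 286, 326, 366, 378, 404, 411, 413, 415, 419, 473, 509.
n = 14.
r = 1 + (25/100)·(14 − 1) = 1 + 3.25 = 4.25.
Rank 4 is 286 and rank 5 is 326.
Interpolate: 286 + 0.25·(326 − 286) = 286 + 0.25·40 = 296.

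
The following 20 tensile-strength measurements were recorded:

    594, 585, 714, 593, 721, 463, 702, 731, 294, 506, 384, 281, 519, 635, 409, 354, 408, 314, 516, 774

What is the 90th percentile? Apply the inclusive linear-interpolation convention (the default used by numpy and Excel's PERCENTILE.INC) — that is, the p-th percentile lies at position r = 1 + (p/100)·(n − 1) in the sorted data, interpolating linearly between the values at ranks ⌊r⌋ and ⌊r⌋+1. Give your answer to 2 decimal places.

722.00

Sorted: 281, 294, 314, 354, 384, 408, 409, 463, 506, 516, 519, 585, 593, 594, 635, 702, 714, 721, 731, 774.
n = 20.
r = 1 + (90/100)·(20 − 1) = 1 + 17.1 = 18.1.
Rank 18 is 721 and rank 19 is 731.
Interpolate: 721 + 0.1·(731 − 721) = 721 + 0.1·10 = 722.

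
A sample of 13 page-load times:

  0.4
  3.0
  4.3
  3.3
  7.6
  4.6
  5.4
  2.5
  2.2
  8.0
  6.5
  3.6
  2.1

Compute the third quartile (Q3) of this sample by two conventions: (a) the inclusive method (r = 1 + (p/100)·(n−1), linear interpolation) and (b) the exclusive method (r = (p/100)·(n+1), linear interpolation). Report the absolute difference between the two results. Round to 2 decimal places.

Sorted: 0.4, 2.1, 2.2, 2.5, 3.0, 3.3, 3.6, 4.3, 4.6, 5.4, 6.5, 7.6, 8.0.
n = 13.
(a) r = 10 → value at rank 10 = 5.4.
(b) r = 10.5; between ranks 10 (5.4) and 11 (6.5): 5.95.
|5.4 − 5.95| = 0.55.

0.55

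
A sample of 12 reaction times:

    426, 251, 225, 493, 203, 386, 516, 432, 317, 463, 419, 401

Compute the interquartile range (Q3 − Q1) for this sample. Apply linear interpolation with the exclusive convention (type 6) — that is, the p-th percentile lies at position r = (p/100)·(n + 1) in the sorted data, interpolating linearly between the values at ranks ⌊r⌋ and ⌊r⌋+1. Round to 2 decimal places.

187.75

Sorted: 203, 225, 251, 317, 386, 401, 419, 426, 432, 463, 493, 516.
n = 12.
P25: r = 3.25; ranks 3–4 are 251, 317; interpolating gives 267.5.
P75: r = 9.75; ranks 9–10 are 432, 463; interpolating gives 455.25.
Difference: 455.25 − 267.5 = 187.75.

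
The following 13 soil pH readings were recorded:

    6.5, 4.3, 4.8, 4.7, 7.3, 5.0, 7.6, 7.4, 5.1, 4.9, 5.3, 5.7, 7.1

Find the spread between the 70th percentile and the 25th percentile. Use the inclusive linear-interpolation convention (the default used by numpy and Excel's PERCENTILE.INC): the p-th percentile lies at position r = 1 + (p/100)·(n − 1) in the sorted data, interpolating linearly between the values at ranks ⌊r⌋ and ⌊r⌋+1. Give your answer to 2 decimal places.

1.84

Sorted: 4.3, 4.7, 4.8, 4.9, 5.0, 5.1, 5.3, 5.7, 6.5, 7.1, 7.3, 7.4, 7.6.
n = 13.
P25: r = 4 (integer) → 4.9.
P70: r = 9.4; ranks 9–10 are 6.5, 7.1; interpolating gives 6.74.
Difference: 6.74 − 4.9 = 1.84.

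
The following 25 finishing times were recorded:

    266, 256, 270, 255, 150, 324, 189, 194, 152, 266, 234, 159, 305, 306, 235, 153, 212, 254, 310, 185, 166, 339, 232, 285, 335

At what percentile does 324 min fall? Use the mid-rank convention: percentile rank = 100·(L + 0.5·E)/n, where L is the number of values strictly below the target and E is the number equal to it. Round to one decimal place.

90.0

Sorted: 150, 152, 153, 159, 166, 185, 189, 194, 212, 232, 234, 235, 254, 255, 256, 266, 266, 270, 285, 305, 306, 310, 324, 335, 339.
Count below 324: L = 22; count equal: E = 1; n = 25.
Percentile rank = 100·(22 + 0.5·1)/25 = 100·22.5/25 = 90.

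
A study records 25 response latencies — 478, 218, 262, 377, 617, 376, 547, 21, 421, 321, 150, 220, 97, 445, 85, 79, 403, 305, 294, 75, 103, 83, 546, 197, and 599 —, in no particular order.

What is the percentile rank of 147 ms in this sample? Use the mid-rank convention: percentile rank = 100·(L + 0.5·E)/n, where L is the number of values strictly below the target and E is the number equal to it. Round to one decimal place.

28.0

Sorted: 21, 75, 79, 83, 85, 97, 103, 150, 197, 218, 220, 262, 294, 305, 321, 376, 377, 403, 421, 445, 478, 546, 547, 599, 617.
Count below 147: L = 7; count equal: E = 0; n = 25.
Percentile rank = 100·(7 + 0.5·0)/25 = 100·7/25 = 28.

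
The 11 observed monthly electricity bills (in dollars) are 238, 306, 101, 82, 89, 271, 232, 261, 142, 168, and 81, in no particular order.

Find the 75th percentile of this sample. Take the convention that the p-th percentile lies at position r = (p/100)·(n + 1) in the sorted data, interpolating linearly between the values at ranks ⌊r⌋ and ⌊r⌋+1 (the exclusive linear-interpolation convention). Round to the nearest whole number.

Sorted: 81, 82, 89, 101, 142, 168, 232, 238, 261, 271, 306.
n = 11.
r = (75/100)·(11 + 1) = 9.
r is an integer, so P75 is the value at rank 9: 261.

261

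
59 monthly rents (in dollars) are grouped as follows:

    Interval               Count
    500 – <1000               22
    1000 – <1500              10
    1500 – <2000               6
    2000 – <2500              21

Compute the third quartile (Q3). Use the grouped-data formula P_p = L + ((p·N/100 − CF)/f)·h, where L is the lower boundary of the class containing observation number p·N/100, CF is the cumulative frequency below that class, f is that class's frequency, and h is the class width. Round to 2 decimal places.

N = 59; target position k = 75/100 · 59 = 44.25.
Cumulative frequencies: 22, 32, 38, 59.
Observation 44.25 falls in the class 2000 – <2500.
L = 2000, CF = 38, f = 21, h = 500.
P75 = 2000 + ((44.25 − 38)/21)·500 = 2000 + 148.81 = 2148.81.

2148.81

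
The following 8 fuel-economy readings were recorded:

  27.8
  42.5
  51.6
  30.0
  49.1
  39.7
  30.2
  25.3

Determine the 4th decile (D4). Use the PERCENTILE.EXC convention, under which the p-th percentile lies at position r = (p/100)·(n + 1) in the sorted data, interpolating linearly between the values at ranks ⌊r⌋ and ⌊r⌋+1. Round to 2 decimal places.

Sorted: 25.3, 27.8, 30.0, 30.2, 39.7, 42.5, 49.1, 51.6.
n = 8.
r = (40/100)·(8 + 1) = 3.6.
Rank 3 is 30.0 and rank 4 is 30.2.
Interpolate: 30.0 + 0.6·(30.2 − 30.0) = 30.0 + 0.6·0.2 = 30.12.

30.12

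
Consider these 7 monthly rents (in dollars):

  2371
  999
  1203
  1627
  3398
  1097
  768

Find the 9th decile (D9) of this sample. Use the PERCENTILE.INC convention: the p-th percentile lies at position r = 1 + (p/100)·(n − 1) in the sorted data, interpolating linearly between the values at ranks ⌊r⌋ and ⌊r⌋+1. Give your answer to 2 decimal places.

2781.80

Sorted: 768, 999, 1097, 1203, 1627, 2371, 3398.
n = 7.
r = 1 + (90/100)·(7 − 1) = 1 + 5.4 = 6.4.
Rank 6 is 2371 and rank 7 is 3398.
Interpolate: 2371 + 0.4·(3398 − 2371) = 2371 + 0.4·1027 = 2781.8.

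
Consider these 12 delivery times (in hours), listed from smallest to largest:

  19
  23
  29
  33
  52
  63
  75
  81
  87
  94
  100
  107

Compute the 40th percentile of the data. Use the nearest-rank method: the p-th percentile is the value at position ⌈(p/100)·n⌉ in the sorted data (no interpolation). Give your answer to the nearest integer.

n = 12.
Position = ⌈40/100 · 12⌉ = ⌈4.8⌉ = 5.
The value at rank 5 is 52.

52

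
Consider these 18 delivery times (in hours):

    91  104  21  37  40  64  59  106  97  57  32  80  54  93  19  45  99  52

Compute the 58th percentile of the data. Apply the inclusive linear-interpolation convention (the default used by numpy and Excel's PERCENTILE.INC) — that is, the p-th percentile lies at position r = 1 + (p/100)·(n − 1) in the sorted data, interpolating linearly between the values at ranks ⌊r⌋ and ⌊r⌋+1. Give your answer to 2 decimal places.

63.30

Sorted: 19, 21, 32, 37, 40, 45, 52, 54, 57, 59, 64, 80, 91, 93, 97, 99, 104, 106.
n = 18.
r = 1 + (58/100)·(18 − 1) = 1 + 9.86 = 10.86.
Rank 10 is 59 and rank 11 is 64.
Interpolate: 59 + 0.86·(64 − 59) = 59 + 0.86·5 = 63.3.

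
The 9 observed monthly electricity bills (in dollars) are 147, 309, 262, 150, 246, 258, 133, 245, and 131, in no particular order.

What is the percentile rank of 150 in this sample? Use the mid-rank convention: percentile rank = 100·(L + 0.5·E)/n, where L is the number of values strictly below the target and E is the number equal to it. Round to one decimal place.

38.9

Sorted: 131, 133, 147, 150, 245, 246, 258, 262, 309.
Count below 150: L = 3; count equal: E = 1; n = 9.
Percentile rank = 100·(3 + 0.5·1)/9 = 100·3.5/9 = 38.89.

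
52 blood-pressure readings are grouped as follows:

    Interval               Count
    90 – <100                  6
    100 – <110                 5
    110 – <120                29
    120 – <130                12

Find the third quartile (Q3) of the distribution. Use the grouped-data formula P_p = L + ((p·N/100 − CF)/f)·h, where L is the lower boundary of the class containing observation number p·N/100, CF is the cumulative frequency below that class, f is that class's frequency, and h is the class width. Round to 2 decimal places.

N = 52; target position k = 75/100 · 52 = 39.
Cumulative frequencies: 6, 11, 40, 52.
Observation 39 falls in the class 110 – <120.
L = 110, CF = 11, f = 29, h = 10.
P75 = 110 + ((39 − 11)/29)·10 = 110 + 9.65517 = 119.655.

119.66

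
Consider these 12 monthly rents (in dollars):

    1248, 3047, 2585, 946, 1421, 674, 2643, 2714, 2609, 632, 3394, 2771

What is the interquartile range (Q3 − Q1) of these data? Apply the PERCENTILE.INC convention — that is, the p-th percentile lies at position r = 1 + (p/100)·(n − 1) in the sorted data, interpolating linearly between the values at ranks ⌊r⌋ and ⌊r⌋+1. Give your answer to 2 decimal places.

Sorted: 632, 674, 946, 1248, 1421, 2585, 2609, 2643, 2714, 2771, 3047, 3394.
n = 12.
P25: r = 3.75; ranks 3–4 are 946, 1248; interpolating gives 1172.5.
P75: r = 9.25; ranks 9–10 are 2714, 2771; interpolating gives 2728.25.
Difference: 2728.25 − 1172.5 = 1555.75.

1555.75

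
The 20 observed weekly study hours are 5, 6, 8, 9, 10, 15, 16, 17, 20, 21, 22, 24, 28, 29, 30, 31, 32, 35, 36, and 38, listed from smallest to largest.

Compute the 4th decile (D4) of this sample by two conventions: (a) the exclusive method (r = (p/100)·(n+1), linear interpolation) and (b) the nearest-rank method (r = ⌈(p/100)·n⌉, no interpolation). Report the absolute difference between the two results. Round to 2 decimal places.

1.20

n = 20.
(a) r = 8.4; between ranks 8 (17) and 9 (20): 18.2.
(b) the nearest-rank method: rank 8 → 17.
|18.2 − 17| = 1.2.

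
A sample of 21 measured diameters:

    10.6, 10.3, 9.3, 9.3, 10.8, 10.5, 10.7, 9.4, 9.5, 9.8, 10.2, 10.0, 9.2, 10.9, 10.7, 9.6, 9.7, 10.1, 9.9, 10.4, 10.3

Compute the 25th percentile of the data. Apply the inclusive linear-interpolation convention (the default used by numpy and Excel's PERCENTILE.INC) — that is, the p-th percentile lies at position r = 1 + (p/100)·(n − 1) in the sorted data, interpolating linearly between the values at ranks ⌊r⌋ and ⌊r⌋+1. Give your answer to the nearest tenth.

9.6

Sorted: 9.2, 9.3, 9.3, 9.4, 9.5, 9.6, 9.7, 9.8, 9.9, 10.0, 10.1, 10.2, 10.3, 10.3, 10.4, 10.5, 10.6, 10.7, 10.7, 10.8, 10.9.
n = 21.
r = 1 + (25/100)·(21 − 1) = 1 + 5 = 6.
r is an integer, so P25 is the value at rank 6: 9.6.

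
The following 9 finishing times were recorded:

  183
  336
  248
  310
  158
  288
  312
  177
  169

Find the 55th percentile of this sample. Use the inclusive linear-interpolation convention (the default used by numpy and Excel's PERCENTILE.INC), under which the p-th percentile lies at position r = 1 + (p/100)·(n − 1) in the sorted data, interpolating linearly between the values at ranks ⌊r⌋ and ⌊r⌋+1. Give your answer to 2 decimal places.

Sorted: 158, 169, 177, 183, 248, 288, 310, 312, 336.
n = 9.
r = 1 + (55/100)·(9 − 1) = 1 + 4.4 = 5.4.
Rank 5 is 248 and rank 6 is 288.
Interpolate: 248 + 0.4·(288 − 248) = 248 + 0.4·40 = 264.

264.00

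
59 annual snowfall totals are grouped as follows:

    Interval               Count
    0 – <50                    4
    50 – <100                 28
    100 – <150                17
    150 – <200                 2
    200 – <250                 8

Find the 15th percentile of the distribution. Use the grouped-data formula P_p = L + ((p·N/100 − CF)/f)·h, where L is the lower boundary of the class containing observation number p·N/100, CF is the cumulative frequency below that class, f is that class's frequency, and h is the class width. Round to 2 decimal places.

N = 59; target position k = 15/100 · 59 = 8.85.
Cumulative frequencies: 4, 32, 49, 51, 59.
Observation 8.85 falls in the class 50 – <100.
L = 50, CF = 4, f = 28, h = 50.
P15 = 50 + ((8.85 − 4)/28)·50 = 50 + 8.66071 = 58.6607.

58.66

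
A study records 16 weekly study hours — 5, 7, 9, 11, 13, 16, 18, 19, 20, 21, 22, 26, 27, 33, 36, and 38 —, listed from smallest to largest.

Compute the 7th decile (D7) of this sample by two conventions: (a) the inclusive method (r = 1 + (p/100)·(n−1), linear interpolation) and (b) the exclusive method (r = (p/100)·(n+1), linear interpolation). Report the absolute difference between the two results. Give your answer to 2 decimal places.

n = 16.
(a) r = 11.5; between ranks 11 (22) and 12 (26): 24.
(b) r = 11.9; between ranks 11 (22) and 12 (26): 25.6.
|24 − 25.6| = 1.6.

1.60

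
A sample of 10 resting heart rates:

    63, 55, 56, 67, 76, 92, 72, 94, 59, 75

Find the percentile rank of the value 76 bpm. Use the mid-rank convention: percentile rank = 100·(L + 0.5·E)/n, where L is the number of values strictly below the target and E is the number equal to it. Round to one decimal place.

75.0

Sorted: 55, 56, 59, 63, 67, 72, 75, 76, 92, 94.
Count below 76: L = 7; count equal: E = 1; n = 10.
Percentile rank = 100·(7 + 0.5·1)/10 = 100·7.5/10 = 75.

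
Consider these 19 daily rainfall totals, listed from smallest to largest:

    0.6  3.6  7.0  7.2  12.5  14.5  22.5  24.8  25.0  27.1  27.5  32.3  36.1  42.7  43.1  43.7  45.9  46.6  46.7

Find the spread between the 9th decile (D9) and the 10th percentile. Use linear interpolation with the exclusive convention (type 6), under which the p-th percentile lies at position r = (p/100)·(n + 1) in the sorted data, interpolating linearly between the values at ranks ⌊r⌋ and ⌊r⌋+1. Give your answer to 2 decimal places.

43.00

n = 19.
P10: r = 2 (integer) → 3.6.
P90: r = 18 (integer) → 46.6.
Difference: 46.6 − 3.6 = 43.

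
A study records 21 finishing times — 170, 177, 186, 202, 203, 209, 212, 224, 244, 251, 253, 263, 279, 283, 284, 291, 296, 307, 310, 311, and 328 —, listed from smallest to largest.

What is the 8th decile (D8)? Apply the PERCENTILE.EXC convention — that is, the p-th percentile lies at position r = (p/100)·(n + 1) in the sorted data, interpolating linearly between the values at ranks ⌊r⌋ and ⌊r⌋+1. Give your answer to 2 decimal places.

302.60

n = 21.
r = (80/100)·(21 + 1) = 17.6.
Rank 17 is 296 and rank 18 is 307.
Interpolate: 296 + 0.6·(307 − 296) = 296 + 0.6·11 = 302.6.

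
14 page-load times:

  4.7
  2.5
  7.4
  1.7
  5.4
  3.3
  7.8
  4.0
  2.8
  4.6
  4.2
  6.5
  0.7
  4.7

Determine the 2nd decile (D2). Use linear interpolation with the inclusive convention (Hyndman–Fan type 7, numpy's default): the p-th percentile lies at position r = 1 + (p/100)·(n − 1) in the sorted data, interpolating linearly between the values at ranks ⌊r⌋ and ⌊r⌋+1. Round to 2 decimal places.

2.68

Sorted: 0.7, 1.7, 2.5, 2.8, 3.3, 4.0, 4.2, 4.6, 4.7, 4.7, 5.4, 6.5, 7.4, 7.8.
n = 14.
r = 1 + (20/100)·(14 − 1) = 1 + 2.6 = 3.6.
Rank 3 is 2.5 and rank 4 is 2.8.
Interpolate: 2.5 + 0.6·(2.8 − 2.5) = 2.5 + 0.6·0.3 = 2.68.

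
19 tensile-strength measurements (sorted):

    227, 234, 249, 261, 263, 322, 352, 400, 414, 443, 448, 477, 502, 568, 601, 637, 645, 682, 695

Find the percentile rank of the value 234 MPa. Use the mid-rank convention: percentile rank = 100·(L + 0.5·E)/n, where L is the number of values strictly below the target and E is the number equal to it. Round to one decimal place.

Count below 234: L = 1; count equal: E = 1; n = 19.
Percentile rank = 100·(1 + 0.5·1)/19 = 100·1.5/19 = 7.895.

7.9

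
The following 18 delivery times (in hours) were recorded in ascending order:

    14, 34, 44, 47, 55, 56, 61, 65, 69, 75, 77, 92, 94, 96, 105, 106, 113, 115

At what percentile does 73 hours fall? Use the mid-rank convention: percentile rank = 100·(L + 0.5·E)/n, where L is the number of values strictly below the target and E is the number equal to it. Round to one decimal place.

Count below 73: L = 9; count equal: E = 0; n = 18.
Percentile rank = 100·(9 + 0.5·0)/18 = 100·9/18 = 50.

50.0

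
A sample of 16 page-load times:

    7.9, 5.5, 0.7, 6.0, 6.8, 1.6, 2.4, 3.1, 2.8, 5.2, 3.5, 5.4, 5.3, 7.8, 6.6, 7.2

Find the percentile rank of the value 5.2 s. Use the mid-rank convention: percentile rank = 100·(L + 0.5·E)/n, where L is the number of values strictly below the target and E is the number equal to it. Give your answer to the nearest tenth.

Sorted: 0.7, 1.6, 2.4, 2.8, 3.1, 3.5, 5.2, 5.3, 5.4, 5.5, 6.0, 6.6, 6.8, 7.2, 7.8, 7.9.
Count below 5.2: L = 6; count equal: E = 1; n = 16.
Percentile rank = 100·(6 + 0.5·1)/16 = 100·6.5/16 = 40.62.

40.6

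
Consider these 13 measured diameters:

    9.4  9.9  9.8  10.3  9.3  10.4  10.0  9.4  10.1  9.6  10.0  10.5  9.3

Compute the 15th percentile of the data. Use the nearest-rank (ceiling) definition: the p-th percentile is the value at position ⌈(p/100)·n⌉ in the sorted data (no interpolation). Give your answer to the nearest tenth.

Sorted: 9.3, 9.3, 9.4, 9.4, 9.6, 9.8, 9.9, 10.0, 10.0, 10.1, 10.3, 10.4, 10.5.
n = 13.
Position = ⌈15/100 · 13⌉ = ⌈1.95⌉ = 2.
The value at rank 2 is 9.3.

9.3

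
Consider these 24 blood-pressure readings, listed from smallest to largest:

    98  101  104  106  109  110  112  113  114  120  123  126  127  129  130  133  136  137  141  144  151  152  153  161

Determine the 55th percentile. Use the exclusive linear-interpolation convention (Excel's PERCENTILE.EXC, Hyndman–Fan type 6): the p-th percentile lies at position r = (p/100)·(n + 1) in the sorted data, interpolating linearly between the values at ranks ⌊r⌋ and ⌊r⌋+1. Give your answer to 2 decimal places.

n = 24.
r = (55/100)·(24 + 1) = 13.75.
Rank 13 is 127 and rank 14 is 129.
Interpolate: 127 + 0.75·(129 − 127) = 127 + 0.75·2 = 128.5.

128.50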